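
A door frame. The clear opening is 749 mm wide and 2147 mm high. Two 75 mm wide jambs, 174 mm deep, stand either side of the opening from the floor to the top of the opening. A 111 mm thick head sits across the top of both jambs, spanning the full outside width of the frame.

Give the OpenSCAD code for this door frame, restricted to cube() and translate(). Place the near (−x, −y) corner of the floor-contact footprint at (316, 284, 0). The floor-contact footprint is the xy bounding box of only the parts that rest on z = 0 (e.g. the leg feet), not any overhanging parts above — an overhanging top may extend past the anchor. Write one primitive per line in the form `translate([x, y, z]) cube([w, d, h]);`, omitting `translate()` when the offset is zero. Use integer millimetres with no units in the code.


translate([316, 284, 0]) cube([75, 174, 2147]);
translate([1140, 284, 0]) cube([75, 174, 2147]);
translate([316, 284, 2147]) cube([899, 174, 111]);


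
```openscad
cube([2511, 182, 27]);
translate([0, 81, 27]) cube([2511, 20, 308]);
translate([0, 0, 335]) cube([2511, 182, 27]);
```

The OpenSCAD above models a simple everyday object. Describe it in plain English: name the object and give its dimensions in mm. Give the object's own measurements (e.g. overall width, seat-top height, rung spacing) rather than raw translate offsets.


An I-beam lying along x, 2511 mm long. Overall section height 362 mm. Two flanges 182 mm wide (y) and 27 mm thick, one on the floor and one at the top; a web 20 mm thick runs between them, centred on the flange width.


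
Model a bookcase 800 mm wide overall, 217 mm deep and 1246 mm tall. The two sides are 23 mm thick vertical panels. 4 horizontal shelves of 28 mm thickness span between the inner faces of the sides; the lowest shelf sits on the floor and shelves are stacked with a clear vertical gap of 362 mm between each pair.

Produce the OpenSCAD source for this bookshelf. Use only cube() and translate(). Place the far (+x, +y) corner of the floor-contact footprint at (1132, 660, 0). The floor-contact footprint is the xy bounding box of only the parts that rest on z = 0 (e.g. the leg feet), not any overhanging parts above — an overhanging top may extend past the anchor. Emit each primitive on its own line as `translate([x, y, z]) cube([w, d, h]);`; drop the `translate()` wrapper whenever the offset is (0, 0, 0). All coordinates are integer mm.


translate([332, 443, 0]) cube([23, 217, 1246]);
translate([1109, 443, 0]) cube([23, 217, 1246]);
translate([355, 443, 0]) cube([754, 217, 28]);
translate([355, 443, 390]) cube([754, 217, 28]);
translate([355, 443, 780]) cube([754, 217, 28]);
translate([355, 443, 1170]) cube([754, 217, 28]);


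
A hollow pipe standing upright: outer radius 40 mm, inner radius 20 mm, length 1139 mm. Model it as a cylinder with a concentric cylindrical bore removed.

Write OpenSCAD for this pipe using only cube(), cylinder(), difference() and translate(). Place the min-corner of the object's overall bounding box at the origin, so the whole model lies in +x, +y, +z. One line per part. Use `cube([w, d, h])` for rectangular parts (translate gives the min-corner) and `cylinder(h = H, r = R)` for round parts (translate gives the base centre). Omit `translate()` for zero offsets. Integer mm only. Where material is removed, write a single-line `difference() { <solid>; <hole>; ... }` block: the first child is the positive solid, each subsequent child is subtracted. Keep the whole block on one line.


difference() { translate([40, 40, 0]) cylinder(h = 1139, r = 40); translate([40, 40, 0]) cylinder(h = 1139, r = 20); }


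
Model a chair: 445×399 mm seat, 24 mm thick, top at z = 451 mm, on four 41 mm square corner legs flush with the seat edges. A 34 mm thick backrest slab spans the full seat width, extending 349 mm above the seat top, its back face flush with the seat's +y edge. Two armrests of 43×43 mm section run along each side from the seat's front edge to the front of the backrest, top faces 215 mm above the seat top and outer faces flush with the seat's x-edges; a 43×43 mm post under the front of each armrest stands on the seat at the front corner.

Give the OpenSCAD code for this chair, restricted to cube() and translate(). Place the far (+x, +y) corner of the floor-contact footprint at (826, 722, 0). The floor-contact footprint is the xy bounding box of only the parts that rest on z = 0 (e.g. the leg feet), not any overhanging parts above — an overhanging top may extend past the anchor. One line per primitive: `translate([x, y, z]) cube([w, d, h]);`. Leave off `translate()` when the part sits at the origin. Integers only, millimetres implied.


// leg_h = 451 - 24 = 427
// arm post h = 215 - 43 = 172
translate([381, 323, 427]) cube([445, 399, 24]);
translate([381, 323, 0]) cube([41, 41, 427]);
translate([785, 323, 0]) cube([41, 41, 427]);
translate([381, 681, 0]) cube([41, 41, 427]);
translate([785, 681, 0]) cube([41, 41, 427]);
translate([381, 688, 451]) cube([445, 34, 349]);
translate([381, 323, 623]) cube([43, 365, 43]);
translate([783, 323, 623]) cube([43, 365, 43]);
translate([381, 323, 451]) cube([43, 43, 172]);
translate([783, 323, 451]) cube([43, 43, 172]);


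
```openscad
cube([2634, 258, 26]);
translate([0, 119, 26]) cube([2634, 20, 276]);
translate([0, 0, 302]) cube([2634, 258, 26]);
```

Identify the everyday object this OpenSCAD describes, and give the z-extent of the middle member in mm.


An I-beam. The web height is 276 mm.

Two wide flanges with a thin centred web — an I-beam. Overall 328 mm minus two 26 mm flanges gives a web of 328 − 2·26 = 276 mm.


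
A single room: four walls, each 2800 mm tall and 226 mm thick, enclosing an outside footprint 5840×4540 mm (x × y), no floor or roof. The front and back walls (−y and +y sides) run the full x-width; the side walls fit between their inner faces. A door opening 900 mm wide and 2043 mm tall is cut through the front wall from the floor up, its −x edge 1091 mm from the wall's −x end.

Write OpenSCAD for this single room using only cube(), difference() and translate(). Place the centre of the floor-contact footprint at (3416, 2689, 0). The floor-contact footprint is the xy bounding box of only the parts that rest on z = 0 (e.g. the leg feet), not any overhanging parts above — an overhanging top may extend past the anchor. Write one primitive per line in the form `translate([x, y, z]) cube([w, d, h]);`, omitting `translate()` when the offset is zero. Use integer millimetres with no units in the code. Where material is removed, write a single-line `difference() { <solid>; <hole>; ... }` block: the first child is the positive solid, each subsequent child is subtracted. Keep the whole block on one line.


difference() { translate([496, 419, 0]) cube([5840, 226, 2800]); translate([1587, 419, 0]) cube([900, 226, 2043]); }
translate([496, 4733, 0]) cube([5840, 226, 2800]);
translate([496, 645, 0]) cube([226, 4088, 2800]);
translate([6110, 645, 0]) cube([226, 4088, 2800]);


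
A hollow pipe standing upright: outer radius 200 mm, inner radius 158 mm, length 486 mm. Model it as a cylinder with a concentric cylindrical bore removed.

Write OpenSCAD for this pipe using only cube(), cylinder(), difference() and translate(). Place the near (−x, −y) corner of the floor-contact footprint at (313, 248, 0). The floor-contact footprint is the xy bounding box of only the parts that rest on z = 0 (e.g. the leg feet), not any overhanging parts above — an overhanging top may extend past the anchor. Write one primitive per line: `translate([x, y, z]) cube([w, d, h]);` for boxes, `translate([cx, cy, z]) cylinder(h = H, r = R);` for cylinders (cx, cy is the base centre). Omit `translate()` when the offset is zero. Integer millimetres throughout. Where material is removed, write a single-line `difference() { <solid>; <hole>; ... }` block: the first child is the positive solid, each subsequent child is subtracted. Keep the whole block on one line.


difference() { translate([513, 448, 0]) cylinder(h = 486, r = 200); translate([513, 448, 0]) cylinder(h = 486, r = 158); }


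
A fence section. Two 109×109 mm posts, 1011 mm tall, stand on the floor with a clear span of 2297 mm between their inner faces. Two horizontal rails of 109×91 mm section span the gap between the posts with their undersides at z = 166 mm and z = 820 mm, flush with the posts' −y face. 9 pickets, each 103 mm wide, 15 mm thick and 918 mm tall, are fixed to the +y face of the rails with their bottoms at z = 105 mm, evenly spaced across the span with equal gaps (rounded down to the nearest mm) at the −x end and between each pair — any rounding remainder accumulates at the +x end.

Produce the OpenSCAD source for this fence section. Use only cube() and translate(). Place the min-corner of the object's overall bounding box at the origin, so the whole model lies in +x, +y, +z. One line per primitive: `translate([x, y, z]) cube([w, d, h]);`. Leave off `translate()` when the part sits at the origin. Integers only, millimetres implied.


cube([109, 109, 1011]);
translate([2406, 0, 0]) cube([109, 109, 1011]);
translate([109, 0, 166]) cube([2297, 109, 91]);
translate([109, 0, 820]) cube([2297, 109, 91]);
translate([246, 109, 105]) cube([103, 15, 918]);
translate([486, 109, 105]) cube([103, 15, 918]);
translate([726, 109, 105]) cube([103, 15, 918]);
translate([966, 109, 105]) cube([103, 15, 918]);
translate([1206, 109, 105]) cube([103, 15, 918]);
translate([1446, 109, 105]) cube([103, 15, 918]);
translate([1686, 109, 105]) cube([103, 15, 918]);
translate([1926, 109, 105]) cube([103, 15, 918]);
translate([2166, 109, 105]) cube([103, 15, 918]);


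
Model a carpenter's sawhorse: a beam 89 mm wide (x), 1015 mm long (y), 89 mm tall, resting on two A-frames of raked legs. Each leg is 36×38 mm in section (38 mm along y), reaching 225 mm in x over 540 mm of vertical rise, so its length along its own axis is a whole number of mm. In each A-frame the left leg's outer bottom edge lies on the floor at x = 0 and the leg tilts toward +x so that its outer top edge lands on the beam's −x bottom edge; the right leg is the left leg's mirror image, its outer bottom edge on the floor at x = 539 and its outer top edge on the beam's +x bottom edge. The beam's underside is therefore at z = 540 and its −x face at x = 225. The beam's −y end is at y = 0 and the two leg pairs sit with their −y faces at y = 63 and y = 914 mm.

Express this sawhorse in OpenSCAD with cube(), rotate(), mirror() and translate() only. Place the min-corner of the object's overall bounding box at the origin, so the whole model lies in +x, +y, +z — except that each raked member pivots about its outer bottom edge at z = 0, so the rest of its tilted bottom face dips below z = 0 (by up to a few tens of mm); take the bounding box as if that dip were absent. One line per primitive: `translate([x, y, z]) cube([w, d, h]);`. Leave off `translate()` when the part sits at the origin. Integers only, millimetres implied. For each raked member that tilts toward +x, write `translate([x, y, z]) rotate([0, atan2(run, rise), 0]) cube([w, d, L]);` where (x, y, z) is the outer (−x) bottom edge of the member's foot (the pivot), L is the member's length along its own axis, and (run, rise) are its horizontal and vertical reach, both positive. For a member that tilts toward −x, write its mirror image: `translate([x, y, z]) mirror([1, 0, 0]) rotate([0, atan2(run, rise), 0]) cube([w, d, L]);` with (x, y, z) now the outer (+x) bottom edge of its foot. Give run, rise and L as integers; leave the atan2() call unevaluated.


translate([225, 0, 540]) cube([89, 1015, 89]);
translate([0, 63, 0]) rotate([0, atan2(225, 540), 0]) cube([36, 38, 585]);
translate([539, 63, 0]) mirror([1, 0, 0]) rotate([0, atan2(225, 540), 0]) cube([36, 38, 585]);
translate([0, 914, 0]) rotate([0, atan2(225, 540), 0]) cube([36, 38, 585]);
translate([539, 914, 0]) mirror([1, 0, 0]) rotate([0, atan2(225, 540), 0]) cube([36, 38, 585]);


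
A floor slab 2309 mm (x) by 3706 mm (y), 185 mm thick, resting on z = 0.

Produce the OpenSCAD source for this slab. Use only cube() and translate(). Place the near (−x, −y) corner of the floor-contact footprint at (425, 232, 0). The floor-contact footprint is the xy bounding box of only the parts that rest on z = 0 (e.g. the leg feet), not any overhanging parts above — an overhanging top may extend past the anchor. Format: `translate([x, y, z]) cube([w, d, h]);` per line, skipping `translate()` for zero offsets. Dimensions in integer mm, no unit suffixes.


translate([425, 232, 0]) cube([2309, 3706, 185]);


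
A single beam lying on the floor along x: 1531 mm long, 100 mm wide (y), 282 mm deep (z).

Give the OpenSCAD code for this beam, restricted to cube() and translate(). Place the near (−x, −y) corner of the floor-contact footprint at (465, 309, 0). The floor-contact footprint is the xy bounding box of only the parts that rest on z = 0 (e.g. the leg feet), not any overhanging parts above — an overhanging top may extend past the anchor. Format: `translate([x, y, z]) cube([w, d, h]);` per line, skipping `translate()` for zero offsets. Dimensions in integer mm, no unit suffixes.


translate([465, 309, 0]) cube([1531, 100, 282]);


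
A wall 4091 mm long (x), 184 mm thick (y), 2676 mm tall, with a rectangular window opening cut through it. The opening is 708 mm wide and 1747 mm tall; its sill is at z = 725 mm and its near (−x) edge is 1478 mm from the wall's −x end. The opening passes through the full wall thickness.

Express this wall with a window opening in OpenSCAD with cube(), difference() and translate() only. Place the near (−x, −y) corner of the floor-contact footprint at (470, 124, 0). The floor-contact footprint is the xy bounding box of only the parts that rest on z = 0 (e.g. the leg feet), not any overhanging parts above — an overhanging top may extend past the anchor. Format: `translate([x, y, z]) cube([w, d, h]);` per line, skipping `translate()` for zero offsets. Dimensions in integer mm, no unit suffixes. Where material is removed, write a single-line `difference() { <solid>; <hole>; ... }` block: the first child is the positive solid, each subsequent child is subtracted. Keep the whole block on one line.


difference() { translate([470, 124, 0]) cube([4091, 184, 2676]); translate([1948, 124, 725]) cube([708, 184, 1747]); }


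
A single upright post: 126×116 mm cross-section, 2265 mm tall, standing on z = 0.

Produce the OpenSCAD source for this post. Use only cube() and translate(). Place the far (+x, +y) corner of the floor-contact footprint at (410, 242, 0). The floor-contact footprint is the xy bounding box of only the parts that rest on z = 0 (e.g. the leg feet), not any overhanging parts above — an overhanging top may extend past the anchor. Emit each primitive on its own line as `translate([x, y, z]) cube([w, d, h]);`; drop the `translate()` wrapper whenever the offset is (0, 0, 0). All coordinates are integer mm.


translate([284, 126, 0]) cube([126, 116, 2265]);


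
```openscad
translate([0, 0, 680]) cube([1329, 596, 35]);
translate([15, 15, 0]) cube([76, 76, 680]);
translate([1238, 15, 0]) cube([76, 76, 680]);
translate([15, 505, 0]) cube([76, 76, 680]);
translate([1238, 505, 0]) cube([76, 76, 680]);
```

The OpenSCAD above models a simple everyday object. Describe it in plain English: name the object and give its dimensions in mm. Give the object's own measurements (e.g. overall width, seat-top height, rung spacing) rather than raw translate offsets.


A rectangular dining table. The top is 1329×596×35 mm with its upper surface at z = 715 mm. It stands on four 76×76 mm square legs, each inset 15 mm from the nearest pair of top edges, running from the floor to the underside of the top.


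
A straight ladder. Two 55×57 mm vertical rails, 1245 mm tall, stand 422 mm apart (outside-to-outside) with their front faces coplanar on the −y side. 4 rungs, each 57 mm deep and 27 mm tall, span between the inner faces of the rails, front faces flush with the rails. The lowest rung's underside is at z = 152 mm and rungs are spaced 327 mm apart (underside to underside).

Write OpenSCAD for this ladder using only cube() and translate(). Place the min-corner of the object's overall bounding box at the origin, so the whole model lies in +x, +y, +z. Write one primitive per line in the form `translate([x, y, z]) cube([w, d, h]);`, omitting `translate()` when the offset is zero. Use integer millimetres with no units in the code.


cube([55, 57, 1245]);
translate([367, 0, 0]) cube([55, 57, 1245]);
translate([55, 0, 152]) cube([312, 57, 27]);
translate([55, 0, 479]) cube([312, 57, 27]);
translate([55, 0, 806]) cube([312, 57, 27]);
translate([55, 0, 1133]) cube([312, 57, 27]);


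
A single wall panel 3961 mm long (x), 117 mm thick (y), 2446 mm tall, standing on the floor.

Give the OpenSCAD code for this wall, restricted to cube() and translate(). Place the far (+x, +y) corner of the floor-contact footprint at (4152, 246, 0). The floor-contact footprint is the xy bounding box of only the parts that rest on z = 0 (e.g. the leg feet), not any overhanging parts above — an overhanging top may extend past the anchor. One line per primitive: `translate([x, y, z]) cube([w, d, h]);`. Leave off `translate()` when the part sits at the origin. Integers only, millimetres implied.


translate([191, 129, 0]) cube([3961, 117, 2446]);


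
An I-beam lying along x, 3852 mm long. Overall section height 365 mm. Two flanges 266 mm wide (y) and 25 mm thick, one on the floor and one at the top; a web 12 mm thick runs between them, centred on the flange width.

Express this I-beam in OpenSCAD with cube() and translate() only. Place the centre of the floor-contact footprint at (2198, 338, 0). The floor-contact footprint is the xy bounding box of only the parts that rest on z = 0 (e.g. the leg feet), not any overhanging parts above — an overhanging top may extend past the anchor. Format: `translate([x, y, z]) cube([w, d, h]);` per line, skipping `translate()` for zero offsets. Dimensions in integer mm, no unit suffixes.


translate([272, 205, 0]) cube([3852, 266, 25]);
translate([272, 332, 25]) cube([3852, 12, 315]);
translate([272, 205, 340]) cube([3852, 266, 25]);


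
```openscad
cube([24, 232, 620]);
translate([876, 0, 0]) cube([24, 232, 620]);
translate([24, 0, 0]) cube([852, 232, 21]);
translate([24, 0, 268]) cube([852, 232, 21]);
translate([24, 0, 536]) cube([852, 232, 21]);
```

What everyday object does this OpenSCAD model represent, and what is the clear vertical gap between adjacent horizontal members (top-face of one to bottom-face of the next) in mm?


A bookshelf. The clear shelf gap is 247 mm.

Two tall side panels with 3 horizontal boards between them — a bookshelf. The first two shelf undersides are at z = 0 and z = 268; with shelf thickness 21, the clear gap is 268 − 0 − 21 = 247 mm.


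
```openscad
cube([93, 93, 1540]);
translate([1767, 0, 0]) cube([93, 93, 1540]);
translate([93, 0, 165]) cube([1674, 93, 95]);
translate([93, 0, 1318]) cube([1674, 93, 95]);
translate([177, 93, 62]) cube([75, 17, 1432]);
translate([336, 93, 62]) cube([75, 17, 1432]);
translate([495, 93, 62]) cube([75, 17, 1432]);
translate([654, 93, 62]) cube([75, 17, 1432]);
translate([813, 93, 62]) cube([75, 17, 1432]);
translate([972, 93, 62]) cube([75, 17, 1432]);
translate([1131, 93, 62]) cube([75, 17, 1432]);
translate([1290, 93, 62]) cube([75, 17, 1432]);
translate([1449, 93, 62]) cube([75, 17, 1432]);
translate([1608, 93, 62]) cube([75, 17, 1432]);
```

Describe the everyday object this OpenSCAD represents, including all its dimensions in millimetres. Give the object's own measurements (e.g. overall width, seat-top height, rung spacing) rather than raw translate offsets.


A fence section. Two 93×93 mm posts, 1540 mm tall, stand on the floor with a clear span of 1674 mm between their inner faces. Two horizontal rails of 93×95 mm section span the gap between the posts with their undersides at z = 165 mm and z = 1318 mm, flush with the posts' −y face. 10 pickets, each 75 mm wide, 17 mm thick and 1432 mm tall, are fixed to the +y face of the rails with their bottoms at z = 62 mm, spaced across the span with a 84 mm gap after the −x post and between neighbouring pickets and before the +x post.


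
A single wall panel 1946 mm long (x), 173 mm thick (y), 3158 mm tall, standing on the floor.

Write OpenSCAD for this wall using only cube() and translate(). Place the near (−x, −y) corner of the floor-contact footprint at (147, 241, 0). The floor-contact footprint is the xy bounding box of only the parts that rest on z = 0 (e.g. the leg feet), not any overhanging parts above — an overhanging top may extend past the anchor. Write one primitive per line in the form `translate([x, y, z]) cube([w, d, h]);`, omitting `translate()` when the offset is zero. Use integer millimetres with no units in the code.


translate([147, 241, 0]) cube([1946, 173, 3158]);


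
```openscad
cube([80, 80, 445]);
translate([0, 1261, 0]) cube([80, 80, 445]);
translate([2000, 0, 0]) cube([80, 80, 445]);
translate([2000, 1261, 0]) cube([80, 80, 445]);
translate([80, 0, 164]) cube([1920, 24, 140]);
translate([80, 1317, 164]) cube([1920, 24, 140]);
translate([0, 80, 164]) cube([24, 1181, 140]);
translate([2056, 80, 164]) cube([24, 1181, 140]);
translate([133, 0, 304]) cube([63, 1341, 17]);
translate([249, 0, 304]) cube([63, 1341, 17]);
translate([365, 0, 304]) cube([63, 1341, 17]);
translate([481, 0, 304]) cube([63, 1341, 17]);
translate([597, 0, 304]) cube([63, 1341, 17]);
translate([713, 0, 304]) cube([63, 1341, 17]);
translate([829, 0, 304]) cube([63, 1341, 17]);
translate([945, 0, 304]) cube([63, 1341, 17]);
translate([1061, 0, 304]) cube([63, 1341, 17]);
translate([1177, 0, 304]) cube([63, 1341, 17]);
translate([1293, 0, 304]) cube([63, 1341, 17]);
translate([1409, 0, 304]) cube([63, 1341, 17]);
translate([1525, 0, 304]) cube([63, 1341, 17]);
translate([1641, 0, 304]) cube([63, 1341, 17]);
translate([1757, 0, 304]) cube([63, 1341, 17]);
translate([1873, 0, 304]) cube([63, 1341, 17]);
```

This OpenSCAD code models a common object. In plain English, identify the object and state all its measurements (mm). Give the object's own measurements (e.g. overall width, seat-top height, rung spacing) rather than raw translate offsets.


A bed frame 2080 mm long (x) by 1341 mm wide (y). Four 80×80 mm corner posts, 445 mm tall, at the corners of the footprint. Four rails of 24 mm thickness and 140 mm height run between adjacent posts with their undersides at z = 164 mm, their outer faces flush with the outside of the frame (the two x-running rails run between the posts' inner faces; the two y-running rails run between the posts' inner faces). 16 slats, each 63 mm wide (x) and 17 mm thick, lie across the top of the two x-running rails, running the full 1341 mm width of the frame in y; along x they sit between the end posts with a 53 mm gap after the −x posts and between neighbouring slats, leaving 64 mm before the +x posts.


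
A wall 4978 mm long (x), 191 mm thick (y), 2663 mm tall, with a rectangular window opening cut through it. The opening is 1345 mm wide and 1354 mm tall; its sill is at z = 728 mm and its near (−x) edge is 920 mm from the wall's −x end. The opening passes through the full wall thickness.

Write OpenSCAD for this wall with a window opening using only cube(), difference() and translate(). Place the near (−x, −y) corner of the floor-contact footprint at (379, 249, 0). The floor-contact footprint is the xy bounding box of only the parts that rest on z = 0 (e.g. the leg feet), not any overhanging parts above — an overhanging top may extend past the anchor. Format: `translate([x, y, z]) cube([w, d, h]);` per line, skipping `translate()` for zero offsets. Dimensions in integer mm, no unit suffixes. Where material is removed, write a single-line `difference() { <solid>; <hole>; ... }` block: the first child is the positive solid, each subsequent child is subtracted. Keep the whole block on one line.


difference() { translate([379, 249, 0]) cube([4978, 191, 2663]); translate([1299, 249, 728]) cube([1345, 191, 1354]); }


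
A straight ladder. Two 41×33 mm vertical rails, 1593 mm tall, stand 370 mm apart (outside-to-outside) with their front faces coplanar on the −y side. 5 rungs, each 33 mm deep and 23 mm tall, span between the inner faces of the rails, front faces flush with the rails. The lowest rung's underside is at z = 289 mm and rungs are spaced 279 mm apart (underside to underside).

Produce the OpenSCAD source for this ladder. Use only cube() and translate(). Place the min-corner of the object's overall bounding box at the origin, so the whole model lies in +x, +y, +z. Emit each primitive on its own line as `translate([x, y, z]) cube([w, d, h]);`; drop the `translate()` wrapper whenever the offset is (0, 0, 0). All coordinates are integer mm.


cube([41, 33, 1593]);
translate([329, 0, 0]) cube([41, 33, 1593]);
translate([41, 0, 289]) cube([288, 33, 23]);
translate([41, 0, 568]) cube([288, 33, 23]);
translate([41, 0, 847]) cube([288, 33, 23]);
translate([41, 0, 1126]) cube([288, 33, 23]);
translate([41, 0, 1405]) cube([288, 33, 23]);


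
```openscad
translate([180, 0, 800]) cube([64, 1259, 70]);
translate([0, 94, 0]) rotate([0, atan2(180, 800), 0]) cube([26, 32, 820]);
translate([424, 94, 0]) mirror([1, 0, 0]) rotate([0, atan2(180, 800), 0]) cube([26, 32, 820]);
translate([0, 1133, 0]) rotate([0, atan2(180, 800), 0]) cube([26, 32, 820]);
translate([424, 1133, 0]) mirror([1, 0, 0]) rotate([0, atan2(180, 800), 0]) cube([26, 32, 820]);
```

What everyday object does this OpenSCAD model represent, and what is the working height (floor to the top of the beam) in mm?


A sawhorse. The overall height is 870 mm.

A beam across two mirrored pairs of raked legs — a sawhorse. The beam's underside is at z = 800 (matching the legs' vertical rise in atan2(180, 800)) and the beam is 70 mm tall, so its top is at 800 + 70 = 870 mm. The raked legs top out at the beam's underside, so that is the highest point.


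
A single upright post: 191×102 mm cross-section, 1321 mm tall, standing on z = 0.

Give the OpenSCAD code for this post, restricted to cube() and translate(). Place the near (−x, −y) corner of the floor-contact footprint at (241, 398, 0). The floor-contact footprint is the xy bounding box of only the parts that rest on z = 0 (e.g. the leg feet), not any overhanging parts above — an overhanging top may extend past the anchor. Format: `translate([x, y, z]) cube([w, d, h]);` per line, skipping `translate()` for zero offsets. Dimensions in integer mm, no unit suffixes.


translate([241, 398, 0]) cube([191, 102, 1321]);


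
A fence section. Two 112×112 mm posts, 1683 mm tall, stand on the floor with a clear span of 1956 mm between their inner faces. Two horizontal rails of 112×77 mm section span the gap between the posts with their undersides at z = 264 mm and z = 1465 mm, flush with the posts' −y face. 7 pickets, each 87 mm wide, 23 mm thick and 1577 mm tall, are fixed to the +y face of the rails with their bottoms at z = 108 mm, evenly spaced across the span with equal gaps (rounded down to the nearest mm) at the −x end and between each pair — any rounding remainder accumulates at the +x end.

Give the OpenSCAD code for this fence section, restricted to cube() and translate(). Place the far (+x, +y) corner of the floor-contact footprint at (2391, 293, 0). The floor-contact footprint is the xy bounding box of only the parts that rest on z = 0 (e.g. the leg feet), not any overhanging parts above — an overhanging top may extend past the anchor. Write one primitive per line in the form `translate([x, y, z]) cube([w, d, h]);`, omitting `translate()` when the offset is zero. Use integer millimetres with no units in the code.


translate([211, 181, 0]) cube([112, 112, 1683]);
translate([2279, 181, 0]) cube([112, 112, 1683]);
translate([323, 181, 264]) cube([1956, 112, 77]);
translate([323, 181, 1465]) cube([1956, 112, 77]);
translate([491, 293, 108]) cube([87, 23, 1577]);
translate([746, 293, 108]) cube([87, 23, 1577]);
translate([1001, 293, 108]) cube([87, 23, 1577]);
translate([1256, 293, 108]) cube([87, 23, 1577]);
translate([1511, 293, 108]) cube([87, 23, 1577]);
translate([1766, 293, 108]) cube([87, 23, 1577]);
translate([2021, 293, 108]) cube([87, 23, 1577]);


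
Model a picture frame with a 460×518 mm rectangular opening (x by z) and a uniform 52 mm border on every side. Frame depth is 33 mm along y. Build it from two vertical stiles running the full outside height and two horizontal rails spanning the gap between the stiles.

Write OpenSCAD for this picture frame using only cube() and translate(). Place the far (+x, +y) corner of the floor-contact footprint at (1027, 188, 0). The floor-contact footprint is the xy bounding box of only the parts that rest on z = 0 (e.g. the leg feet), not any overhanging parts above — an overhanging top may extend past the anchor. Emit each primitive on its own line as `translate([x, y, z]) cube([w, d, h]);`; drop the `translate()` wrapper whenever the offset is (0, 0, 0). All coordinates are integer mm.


translate([463, 155, 0]) cube([52, 33, 622]);
translate([975, 155, 0]) cube([52, 33, 622]);
translate([515, 155, 0]) cube([460, 33, 52]);
translate([515, 155, 570]) cube([460, 33, 52]);


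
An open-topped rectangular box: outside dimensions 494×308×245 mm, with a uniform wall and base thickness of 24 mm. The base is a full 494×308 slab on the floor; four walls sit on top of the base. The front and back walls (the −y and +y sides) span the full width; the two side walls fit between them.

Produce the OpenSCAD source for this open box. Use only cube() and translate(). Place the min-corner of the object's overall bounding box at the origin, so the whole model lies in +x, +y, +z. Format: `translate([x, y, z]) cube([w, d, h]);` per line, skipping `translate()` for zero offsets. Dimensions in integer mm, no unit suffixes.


cube([494, 308, 24]);
translate([0, 0, 24]) cube([494, 24, 221]);
translate([0, 284, 24]) cube([494, 24, 221]);
translate([0, 24, 24]) cube([24, 260, 221]);
translate([470, 24, 24]) cube([24, 260, 221]);


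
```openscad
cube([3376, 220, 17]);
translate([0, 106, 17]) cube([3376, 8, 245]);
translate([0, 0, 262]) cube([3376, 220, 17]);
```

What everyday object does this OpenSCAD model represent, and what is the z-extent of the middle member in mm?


An I-beam. The web height is 245 mm.

Two wide flanges with a thin centred web — an I-beam. Overall 279 mm minus two 17 mm flanges gives a web of 279 − 2·17 = 245 mm.


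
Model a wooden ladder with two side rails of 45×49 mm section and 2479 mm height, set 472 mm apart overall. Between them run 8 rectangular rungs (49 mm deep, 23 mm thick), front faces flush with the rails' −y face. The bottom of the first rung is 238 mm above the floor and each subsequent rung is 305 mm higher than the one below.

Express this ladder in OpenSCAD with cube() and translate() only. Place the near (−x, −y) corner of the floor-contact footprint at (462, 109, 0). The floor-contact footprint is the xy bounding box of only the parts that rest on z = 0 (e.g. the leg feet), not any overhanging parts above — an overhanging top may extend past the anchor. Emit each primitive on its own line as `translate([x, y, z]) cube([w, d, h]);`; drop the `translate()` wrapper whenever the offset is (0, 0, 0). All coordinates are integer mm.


translate([462, 109, 0]) cube([45, 49, 2479]);
translate([889, 109, 0]) cube([45, 49, 2479]);
translate([507, 109, 238]) cube([382, 49, 23]);
translate([507, 109, 543]) cube([382, 49, 23]);
translate([507, 109, 848]) cube([382, 49, 23]);
translate([507, 109, 1153]) cube([382, 49, 23]);
translate([507, 109, 1458]) cube([382, 49, 23]);
translate([507, 109, 1763]) cube([382, 49, 23]);
translate([507, 109, 2068]) cube([382, 49, 23]);
translate([507, 109, 2373]) cube([382, 49, 23]);


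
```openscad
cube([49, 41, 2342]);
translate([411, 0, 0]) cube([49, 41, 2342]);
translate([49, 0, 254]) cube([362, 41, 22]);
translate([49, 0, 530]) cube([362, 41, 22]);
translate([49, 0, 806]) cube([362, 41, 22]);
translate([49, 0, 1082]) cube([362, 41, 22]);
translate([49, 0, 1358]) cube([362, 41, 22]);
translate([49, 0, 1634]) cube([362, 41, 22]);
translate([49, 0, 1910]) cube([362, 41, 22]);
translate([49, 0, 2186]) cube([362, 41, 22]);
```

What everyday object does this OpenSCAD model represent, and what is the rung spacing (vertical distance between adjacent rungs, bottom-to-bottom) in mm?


A ladder. The rung spacing is 276 mm.

Two tall 49×41 posts with 8 short bars between them — a ladder. Adjacent rungs sit at z = 254 and z = 530, so the spacing is 530 − 254 = 276 mm.


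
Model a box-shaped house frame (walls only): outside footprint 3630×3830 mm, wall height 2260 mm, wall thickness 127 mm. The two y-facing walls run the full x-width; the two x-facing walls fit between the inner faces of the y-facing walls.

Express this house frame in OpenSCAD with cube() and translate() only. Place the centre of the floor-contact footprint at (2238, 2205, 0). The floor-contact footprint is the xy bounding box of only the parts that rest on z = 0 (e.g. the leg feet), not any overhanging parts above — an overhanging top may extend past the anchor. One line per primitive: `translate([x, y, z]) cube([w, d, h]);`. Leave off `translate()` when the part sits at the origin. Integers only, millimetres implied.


translate([423, 290, 0]) cube([3630, 127, 2260]);
translate([423, 3993, 0]) cube([3630, 127, 2260]);
translate([423, 417, 0]) cube([127, 3576, 2260]);
translate([3926, 417, 0]) cube([127, 3576, 2260]);


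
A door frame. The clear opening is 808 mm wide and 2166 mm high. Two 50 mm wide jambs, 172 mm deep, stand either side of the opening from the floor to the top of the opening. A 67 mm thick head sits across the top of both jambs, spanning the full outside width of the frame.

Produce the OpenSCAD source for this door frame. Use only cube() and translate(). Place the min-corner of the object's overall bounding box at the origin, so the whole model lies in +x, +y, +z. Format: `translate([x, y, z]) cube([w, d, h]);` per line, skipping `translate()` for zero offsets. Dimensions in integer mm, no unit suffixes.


cube([50, 172, 2166]);
translate([858, 0, 0]) cube([50, 172, 2166]);
translate([0, 0, 2166]) cube([908, 172, 67]);


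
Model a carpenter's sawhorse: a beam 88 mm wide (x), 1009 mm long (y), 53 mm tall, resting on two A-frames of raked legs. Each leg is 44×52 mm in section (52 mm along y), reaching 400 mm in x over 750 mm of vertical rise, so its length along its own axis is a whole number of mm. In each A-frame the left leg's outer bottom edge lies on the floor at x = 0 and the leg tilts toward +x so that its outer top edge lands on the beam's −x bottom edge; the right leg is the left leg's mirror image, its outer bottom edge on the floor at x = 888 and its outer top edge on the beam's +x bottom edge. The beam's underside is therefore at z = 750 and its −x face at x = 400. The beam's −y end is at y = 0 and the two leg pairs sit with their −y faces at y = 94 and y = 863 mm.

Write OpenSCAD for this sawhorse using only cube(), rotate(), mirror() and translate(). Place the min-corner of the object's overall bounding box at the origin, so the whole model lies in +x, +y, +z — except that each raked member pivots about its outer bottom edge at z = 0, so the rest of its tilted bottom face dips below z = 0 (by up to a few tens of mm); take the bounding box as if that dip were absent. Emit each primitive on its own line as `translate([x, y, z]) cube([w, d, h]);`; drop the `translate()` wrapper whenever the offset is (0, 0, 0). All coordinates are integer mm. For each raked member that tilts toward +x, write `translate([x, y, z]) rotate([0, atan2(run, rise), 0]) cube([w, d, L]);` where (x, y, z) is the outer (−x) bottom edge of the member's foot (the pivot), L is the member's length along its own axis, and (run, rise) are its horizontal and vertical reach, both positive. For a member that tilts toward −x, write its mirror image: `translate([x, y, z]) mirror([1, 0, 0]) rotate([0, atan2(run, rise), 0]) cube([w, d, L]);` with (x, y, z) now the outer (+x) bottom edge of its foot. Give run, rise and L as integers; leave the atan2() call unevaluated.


// leg length = √(400² + 750²) = 850
// right-leg outer foot x = 2·400 + 88 = 888
// beam min-corner = (400, 0, 750)
translate([400, 0, 750]) cube([88, 1009, 53]);
translate([0, 94, 0]) rotate([0, atan2(400, 750), 0]) cube([44, 52, 850]);
translate([888, 94, 0]) mirror([1, 0, 0]) rotate([0, atan2(400, 750), 0]) cube([44, 52, 850]);
translate([0, 863, 0]) rotate([0, atan2(400, 750), 0]) cube([44, 52, 850]);
translate([888, 863, 0]) mirror([1, 0, 0]) rotate([0, atan2(400, 750), 0]) cube([44, 52, 850]);


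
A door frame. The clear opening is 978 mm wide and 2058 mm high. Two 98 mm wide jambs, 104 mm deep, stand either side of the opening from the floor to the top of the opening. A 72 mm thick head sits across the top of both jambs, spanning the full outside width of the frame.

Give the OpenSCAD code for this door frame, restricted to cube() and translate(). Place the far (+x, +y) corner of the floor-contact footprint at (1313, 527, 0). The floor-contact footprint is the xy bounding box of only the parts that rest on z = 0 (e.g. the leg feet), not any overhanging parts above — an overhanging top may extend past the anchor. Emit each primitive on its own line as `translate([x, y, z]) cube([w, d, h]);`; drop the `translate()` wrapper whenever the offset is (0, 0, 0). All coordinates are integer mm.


translate([139, 423, 0]) cube([98, 104, 2058]);
translate([1215, 423, 0]) cube([98, 104, 2058]);
translate([139, 423, 2058]) cube([1174, 104, 72]);


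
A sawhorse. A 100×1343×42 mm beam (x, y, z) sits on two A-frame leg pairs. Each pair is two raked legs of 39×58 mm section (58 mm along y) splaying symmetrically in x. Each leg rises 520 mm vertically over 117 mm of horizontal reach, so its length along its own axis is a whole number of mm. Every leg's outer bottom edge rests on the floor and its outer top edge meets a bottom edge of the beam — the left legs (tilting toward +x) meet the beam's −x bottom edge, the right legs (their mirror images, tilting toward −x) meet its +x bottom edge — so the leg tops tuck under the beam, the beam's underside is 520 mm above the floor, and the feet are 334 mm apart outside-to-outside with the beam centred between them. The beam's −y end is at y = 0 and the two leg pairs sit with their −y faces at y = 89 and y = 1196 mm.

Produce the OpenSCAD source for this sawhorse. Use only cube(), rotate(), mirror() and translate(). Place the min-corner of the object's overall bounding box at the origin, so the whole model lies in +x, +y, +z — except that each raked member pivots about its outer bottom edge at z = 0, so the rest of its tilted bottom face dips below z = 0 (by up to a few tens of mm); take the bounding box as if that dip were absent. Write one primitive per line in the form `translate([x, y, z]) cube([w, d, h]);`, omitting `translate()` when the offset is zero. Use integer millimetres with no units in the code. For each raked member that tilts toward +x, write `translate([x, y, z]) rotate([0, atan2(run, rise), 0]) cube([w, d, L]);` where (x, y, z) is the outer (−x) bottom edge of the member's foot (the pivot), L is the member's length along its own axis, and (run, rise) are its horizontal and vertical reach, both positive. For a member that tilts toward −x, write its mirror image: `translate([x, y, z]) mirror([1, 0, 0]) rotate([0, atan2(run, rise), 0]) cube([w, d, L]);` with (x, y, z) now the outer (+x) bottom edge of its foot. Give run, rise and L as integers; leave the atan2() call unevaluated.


translate([117, 0, 520]) cube([100, 1343, 42]);
translate([0, 89, 0]) rotate([0, atan2(117, 520), 0]) cube([39, 58, 533]);
translate([334, 89, 0]) mirror([1, 0, 0]) rotate([0, atan2(117, 520), 0]) cube([39, 58, 533]);
translate([0, 1196, 0]) rotate([0, atan2(117, 520), 0]) cube([39, 58, 533]);
translate([334, 1196, 0]) mirror([1, 0, 0]) rotate([0, atan2(117, 520), 0]) cube([39, 58, 533]);
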